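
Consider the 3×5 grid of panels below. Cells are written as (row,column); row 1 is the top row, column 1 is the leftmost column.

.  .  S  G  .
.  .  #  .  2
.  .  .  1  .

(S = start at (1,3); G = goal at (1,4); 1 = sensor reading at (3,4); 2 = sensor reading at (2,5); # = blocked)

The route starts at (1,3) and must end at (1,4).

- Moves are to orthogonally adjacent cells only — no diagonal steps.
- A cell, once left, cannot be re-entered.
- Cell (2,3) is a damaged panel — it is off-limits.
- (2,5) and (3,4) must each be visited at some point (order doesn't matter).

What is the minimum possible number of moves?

9

Any route passes through (2,5) and (3,4) in some order between (1,3) and (1,4). Summing Manhattan distances along each leg and taking the cheapest ordering ((1,3) → (3,4) → (2,5) → (1,4)) gives a lower bound of 3 + 2 + 2 = 7 moves.
The shortest route satisfying every rule uses 9 moves: (1,3) → (1,2) → (2,2) → (3,2) → (3,3) → (3,4) → (2,4) → (2,5) → (1,5) → (1,4).
The no-revisit rule (legs can't share cells) pushes the minimum above the 7-move bound; an exhaustive check rules out every length from 7 to 8, leaving 9 as the minimum.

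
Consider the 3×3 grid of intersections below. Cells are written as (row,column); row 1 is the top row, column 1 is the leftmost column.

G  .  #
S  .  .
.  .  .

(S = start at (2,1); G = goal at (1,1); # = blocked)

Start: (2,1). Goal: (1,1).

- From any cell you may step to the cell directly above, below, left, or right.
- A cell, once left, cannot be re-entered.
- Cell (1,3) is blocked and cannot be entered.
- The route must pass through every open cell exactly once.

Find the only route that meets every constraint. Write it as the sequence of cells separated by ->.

Need to visit all 8 open cells exactly once, starting at (2,1) and ending at (1,1).
Route from (2,1): down 1 to (3,1), right 2 to (3,3), up 1 to (2,3), left 1 to (2,2), up 1 to (1,2), left 1 to (1,1) — 7 moves in all.
Check: all 8 open cells covered.

(2,1) -> (3,1) -> (3,2) -> (3,3) -> (2,3) -> (2,2) -> (1,2) -> (1,1)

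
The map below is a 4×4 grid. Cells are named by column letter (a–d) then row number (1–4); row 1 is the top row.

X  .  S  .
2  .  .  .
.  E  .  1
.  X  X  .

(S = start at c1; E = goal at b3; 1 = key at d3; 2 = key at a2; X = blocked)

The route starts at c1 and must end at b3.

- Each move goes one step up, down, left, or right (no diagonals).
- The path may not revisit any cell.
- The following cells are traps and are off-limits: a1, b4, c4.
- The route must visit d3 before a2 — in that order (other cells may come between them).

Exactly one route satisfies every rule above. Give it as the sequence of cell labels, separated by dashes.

The waypoints must appear in the order d3, a2, with no cell reused.
Route from c1: right to d1, 2× down (reaching d3), left to c3, up to c2, 2× left (reaching a2), down to a3, right to b3 — 9 moves in all.
Check: order respected (1 at step 3, 2 at step 7).

c1 - d1 - d2 - d3 - c3 - c2 - b2 - a2 - a3 - b3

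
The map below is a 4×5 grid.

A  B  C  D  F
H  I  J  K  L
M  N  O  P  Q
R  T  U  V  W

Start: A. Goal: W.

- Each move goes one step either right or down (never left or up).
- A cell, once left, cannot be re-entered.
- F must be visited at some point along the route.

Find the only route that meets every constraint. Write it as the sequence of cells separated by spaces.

Moves only go right or down, so the column and row indices never decrease.
Route from A: right 4 to F, down 3 to W — 7 moves in all.
Check: all required cells visited.

A B C D F L Q W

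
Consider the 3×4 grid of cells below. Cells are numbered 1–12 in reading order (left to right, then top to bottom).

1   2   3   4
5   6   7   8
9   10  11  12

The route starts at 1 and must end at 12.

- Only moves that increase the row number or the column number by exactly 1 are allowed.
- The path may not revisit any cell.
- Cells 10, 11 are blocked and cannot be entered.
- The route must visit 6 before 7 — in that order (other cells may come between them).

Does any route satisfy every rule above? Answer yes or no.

One route that works: 1 → 5 → 6 → 7 → 8 → 12.

yes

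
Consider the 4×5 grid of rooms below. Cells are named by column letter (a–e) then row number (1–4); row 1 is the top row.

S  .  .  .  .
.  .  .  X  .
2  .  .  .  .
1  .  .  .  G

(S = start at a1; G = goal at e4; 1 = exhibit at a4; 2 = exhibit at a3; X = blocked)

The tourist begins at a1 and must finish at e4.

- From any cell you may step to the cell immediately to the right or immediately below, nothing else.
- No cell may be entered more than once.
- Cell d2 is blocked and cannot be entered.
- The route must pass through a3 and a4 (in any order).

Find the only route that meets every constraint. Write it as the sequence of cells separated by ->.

a1 -> a2 -> a3 -> a4 -> b4 -> c4 -> d4 -> e4

Moves only go right or down, so the column and row indices never decrease.
Route from a1: down 3 to a4, right 4 to e4 — 7 moves in all.
Check: all required cells visited.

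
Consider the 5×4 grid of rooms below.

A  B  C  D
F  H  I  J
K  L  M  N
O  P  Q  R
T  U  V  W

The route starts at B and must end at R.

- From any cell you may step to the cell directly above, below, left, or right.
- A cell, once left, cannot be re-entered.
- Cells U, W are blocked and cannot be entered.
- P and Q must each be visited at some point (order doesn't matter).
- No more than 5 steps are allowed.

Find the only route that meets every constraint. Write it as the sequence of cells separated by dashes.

The budget equals the shortest possible length, so every move has to be on a shortest route through the required cells.
Route from B: down 3 to P, right 2 to R — 5 moves in all.
Check: all required cells visited; 5 ≤ 5 moves.

B - H - L - P - Q - R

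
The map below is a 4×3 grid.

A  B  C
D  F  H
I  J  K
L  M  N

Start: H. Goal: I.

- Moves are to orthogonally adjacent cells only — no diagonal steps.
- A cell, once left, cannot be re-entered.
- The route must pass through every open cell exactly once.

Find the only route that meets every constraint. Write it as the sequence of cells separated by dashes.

Need to visit all 12 open cells exactly once, starting at H and ending at I.
Cell N has only two open neighbours (K and M), so the path must pass straight through it: one of those is the cell it's entered from and the other is where it exits.
Route from H: up 1 to C, left 2 to A, down 1 to D, right 1 to F, down 1 to J, right 1 to K, down 1 to N, left 2 to L, up 1 to I — 11 moves in all.
Check: all 12 open cells covered.

H - C - B - A - D - F - J - K - N - M - L - I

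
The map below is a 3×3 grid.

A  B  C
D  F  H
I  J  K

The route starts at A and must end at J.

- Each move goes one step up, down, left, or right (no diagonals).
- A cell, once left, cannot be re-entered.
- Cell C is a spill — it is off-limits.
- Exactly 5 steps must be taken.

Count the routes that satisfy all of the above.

Need simple routes of exactly 5 moves from A to J (Manhattan distance 3, so 1 moves are spent on a detour and 1 undoing it).
Enumerating: A D F H K J | A B F D I J | A B F H K J.
That gives 3 routes.

3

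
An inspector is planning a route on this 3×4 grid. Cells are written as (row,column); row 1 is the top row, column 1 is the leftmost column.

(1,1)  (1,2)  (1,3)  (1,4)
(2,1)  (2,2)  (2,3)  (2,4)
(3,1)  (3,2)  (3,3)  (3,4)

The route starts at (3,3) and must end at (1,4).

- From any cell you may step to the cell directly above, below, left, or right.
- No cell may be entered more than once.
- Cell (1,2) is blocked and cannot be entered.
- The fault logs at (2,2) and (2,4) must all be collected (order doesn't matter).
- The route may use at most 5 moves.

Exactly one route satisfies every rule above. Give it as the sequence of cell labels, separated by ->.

(3,3) -> (3,2) -> (2,2) -> (2,3) -> (2,4) -> (1,4)

The budget equals the shortest possible length, so every move has to be on a shortest route through the required cells.
Route from (3,3): left 1 to (3,2), up 1 to (2,2), right 2 to (2,4), up 1 to (1,4) — 5 moves in all.
Check: all required cells visited; 5 ≤ 5 moves.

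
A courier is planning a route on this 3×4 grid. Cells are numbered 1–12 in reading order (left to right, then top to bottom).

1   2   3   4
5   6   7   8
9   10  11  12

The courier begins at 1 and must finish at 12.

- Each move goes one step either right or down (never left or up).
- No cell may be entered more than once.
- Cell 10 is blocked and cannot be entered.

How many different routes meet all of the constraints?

A right/down-only route from 1 to 12 makes exactly 2 down-moves and 3 right-moves in some order.
With no other constraints that would be C(5,2) = 10 routes.
Subtract routes through each blocked cell (inclusion–exclusion for overlaps): − through 10: 3 → 7.
That gives 7 routes.

7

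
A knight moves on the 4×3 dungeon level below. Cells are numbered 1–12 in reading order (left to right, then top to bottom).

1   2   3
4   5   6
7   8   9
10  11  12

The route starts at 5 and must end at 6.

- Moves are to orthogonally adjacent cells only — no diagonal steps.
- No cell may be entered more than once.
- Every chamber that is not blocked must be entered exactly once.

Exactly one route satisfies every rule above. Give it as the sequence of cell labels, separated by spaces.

Need to visit all 12 open cells exactly once, starting at 5 and ending at 6.
Cell 1 has only two open neighbours (4 and 2), so the path must pass straight through it: one of those is the cell it's entered from and the other is where it exits.
Route from 5: down 1 to 8, right 1 to 9, down 1 to 12, left 2 to 10, up 3 to 1, right 2 to 3, down 1 to 6 — 11 moves in all.
Check: all 12 open cells covered.

5 8 9 12 11 10 7 4 1 2 3 6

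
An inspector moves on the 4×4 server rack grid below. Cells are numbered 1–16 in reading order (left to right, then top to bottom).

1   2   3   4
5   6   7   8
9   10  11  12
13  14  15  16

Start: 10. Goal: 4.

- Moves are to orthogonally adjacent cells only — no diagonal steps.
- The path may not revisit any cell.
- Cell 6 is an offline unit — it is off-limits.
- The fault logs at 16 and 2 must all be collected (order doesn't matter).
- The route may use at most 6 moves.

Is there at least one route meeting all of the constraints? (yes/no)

no

Even ignoring the no-revisit rule, getting from 10 to 4, taking the cheapest ordering 10 → 16 → 2 → 4 needs at least 3 + 5 + 2 = 10 moves (Manhattan distance per leg), which exceeds the 6-move limit.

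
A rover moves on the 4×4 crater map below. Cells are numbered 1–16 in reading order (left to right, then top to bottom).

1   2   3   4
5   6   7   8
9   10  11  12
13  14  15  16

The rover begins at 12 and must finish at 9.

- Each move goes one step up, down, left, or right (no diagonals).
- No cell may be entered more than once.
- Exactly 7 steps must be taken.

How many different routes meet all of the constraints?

27

Need simple routes of exactly 7 moves from 12 to 9 (Manhattan distance 3, so 2 moves are spent on a detour and 2 undoing it).
Branch systematically from the start, pruning whenever the remaining move budget drops below the Manhattan distance to 9 or differs from it in parity. Grouping the completions by first move — via 8: 15; via 16: 5; via 11: 7 — and summing: 15 + 5 + 7 = 27.
That gives 27 routes.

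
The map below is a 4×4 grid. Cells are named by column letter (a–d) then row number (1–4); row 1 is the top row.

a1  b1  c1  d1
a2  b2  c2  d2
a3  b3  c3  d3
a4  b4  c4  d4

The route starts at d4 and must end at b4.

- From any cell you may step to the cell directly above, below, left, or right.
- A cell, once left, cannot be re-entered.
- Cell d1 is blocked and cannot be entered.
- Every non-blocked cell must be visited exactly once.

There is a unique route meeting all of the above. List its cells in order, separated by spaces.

d4 c4 c3 d3 d2 c2 c1 b1 a1 a2 b2 b3 a3 a4 b4

Need to visit all 15 open cells exactly once, starting at d4 and ending at b4.
Cell a4 has only two open neighbours (a3 and b4), so the path must pass straight through it: one of those is the cell it's entered from and the other is where it exits.
Route from d4: left to c4, up to c3, right to d3, up to d2, left to c2, up to c1, 2× left (reaching a1), down to a2, right to b2, down to b3, left to a3, down to a4, right to b4 — 14 moves in all.
Check: all 15 open cells covered.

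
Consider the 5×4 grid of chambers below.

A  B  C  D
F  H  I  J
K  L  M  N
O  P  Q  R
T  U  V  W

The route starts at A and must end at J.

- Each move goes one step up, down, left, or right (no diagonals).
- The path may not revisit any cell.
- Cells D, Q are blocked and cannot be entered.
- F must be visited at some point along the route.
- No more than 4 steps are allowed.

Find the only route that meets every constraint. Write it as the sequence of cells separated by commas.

The budget equals the shortest possible length, so every move has to be on a shortest route through the required cells.
Route from A: down to F, 3× right (reaching J) — 4 moves in all.
Check: all required cells visited; 4 ≤ 4 moves.

A, F, H, I, J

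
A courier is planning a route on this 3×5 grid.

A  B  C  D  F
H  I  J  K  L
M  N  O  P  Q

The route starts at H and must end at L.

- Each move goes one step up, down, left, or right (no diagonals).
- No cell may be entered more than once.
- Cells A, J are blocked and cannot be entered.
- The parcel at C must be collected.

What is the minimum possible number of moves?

Any route passes through C somewhere between H and L. Summing Manhattan distances along the two legs (H → C → L) gives a lower bound of 3 + 3 = 6 moves.
A route of 6 moves achieves this: H → I → B → C → D → K → L.
Since 6 matches the lower bound, it is optimal.

6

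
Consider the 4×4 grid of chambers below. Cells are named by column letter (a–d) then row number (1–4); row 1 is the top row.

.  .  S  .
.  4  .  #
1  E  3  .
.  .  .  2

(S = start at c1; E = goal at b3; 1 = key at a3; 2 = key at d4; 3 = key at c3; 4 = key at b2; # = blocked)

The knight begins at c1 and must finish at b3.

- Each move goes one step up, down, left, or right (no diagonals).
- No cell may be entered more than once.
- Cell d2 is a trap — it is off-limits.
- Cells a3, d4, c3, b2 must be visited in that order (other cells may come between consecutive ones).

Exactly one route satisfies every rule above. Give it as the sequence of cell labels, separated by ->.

c1 -> b1 -> a1 -> a2 -> a3 -> a4 -> b4 -> c4 -> d4 -> d3 -> c3 -> c2 -> b2 -> b3

The waypoints must appear in the order a3, d4, c3, b2, with no cell reused.
Route from c1: 2× left (reaching a1), 3× down (reaching a4), 3× right (reaching d4), up to d3, left to c3, up to c2, left to b2, down to b3 — 13 moves in all.
Check: order respected (1 at step 4, 2 at step 8, 3 at step 10, 4 at step 12).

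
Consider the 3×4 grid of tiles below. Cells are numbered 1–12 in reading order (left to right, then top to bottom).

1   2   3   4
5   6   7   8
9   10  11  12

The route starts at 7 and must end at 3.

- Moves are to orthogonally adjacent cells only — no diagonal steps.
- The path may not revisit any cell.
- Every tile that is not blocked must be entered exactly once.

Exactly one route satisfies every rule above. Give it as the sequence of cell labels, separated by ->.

7 -> 6 -> 2 -> 1 -> 5 -> 9 -> 10 -> 11 -> 12 -> 8 -> 4 -> 3

Need to visit all 12 open cells exactly once, starting at 7 and ending at 3.
Route from 7: left to 6, up to 2, left to 1, 2× down (reaching 9), 3× right (reaching 12), 2× up (reaching 4), left to 3 — 11 moves in all.
Check: all 12 open cells covered.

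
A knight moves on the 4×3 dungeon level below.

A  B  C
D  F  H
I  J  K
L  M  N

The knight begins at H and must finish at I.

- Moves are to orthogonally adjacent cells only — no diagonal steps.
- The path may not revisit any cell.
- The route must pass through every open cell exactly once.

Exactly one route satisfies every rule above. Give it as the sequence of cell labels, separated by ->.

Need to visit all 12 open cells exactly once, starting at H and ending at I.
Cell N has only two open neighbours (K and M), so the path must pass straight through it: one of those is the cell it's entered from and the other is where it exits.
Route from H: up to C, 2× left (reaching A), down to D, right to F, down to J, right to K, down to N, 2× left (reaching L), up to I — 11 moves in all.
Check: all 12 open cells covered.

H -> C -> B -> A -> D -> F -> J -> K -> N -> M -> L -> I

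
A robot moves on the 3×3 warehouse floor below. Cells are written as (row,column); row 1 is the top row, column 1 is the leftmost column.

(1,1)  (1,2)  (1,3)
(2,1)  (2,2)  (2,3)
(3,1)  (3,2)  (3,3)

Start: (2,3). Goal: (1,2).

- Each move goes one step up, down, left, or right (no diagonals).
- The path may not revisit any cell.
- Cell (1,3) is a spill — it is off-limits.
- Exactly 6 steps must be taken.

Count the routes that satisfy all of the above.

4

Need simple routes of exactly 6 moves from (2,3) to (1,2) (Manhattan distance 2, so 2 moves are spent on a detour and 2 undoing it).
Enumerating: (2,3) (3,3) (3,2) (2,2) (2,1) (1,1) (1,2) | (2,3) (3,3) (3,2) (3,1) (2,1) (1,1) (1,2) | (2,3) (3,3) (3,2) (3,1) (2,1) (2,2) (1,2) | (2,3) (2,2) (3,2) (3,1) (2,1) (1,1) (1,2).
That gives 4 routes.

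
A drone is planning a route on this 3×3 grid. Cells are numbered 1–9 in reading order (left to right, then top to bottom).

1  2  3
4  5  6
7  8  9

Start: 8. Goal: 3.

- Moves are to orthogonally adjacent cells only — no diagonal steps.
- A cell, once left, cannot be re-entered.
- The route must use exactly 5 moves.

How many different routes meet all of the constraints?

Need simple routes of exactly 5 moves from 8 to 3 (Manhattan distance 3, so 1 moves are spent on a detour and 1 undoing it).
Enumerating: 8 5 4 1 2 3 | 8 7 4 1 2 3 | 8 7 4 5 2 3 | 8 7 4 5 6 3 | 8 9 6 5 2 3.
That gives 5 routes.

5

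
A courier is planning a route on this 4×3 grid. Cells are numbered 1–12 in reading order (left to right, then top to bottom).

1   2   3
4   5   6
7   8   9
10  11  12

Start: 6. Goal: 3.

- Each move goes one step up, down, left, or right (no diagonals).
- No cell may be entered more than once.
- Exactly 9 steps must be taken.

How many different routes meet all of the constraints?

Need simple routes of exactly 9 moves from 6 to 3 (Manhattan distance 1, so 4 moves are spent on a detour and 4 undoing it).
Branch systematically from the start, pruning whenever the remaining move budget drops below the Manhattan distance to 3 or differs from it in parity. Grouping the completions by first move — via 9: 8; via 5: 1 (no valid completion starts via 3) — and summing: 8 + 1 = 9.
That gives 9 routes.

9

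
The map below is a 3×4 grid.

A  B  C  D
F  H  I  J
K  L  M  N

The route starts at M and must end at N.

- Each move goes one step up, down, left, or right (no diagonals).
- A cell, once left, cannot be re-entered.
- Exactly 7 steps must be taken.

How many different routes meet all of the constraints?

Need simple routes of exactly 7 moves from M to N (Manhattan distance 1, so 3 moves are spent on a detour and 3 undoing it).
Enumerating: M I H B C D J N | M L H B C I J N | M L H B C D J N | M L H I C D J N | M L K F H I J N.
That gives 5 routes.

5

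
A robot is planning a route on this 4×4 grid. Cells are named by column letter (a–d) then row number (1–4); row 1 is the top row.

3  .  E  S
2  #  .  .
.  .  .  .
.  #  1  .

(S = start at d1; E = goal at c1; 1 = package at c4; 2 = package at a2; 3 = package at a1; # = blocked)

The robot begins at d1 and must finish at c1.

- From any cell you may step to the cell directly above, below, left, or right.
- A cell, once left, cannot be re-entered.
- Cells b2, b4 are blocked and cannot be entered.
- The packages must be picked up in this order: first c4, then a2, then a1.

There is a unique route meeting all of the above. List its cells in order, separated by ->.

The waypoints must appear in the order c4, a2, a1, with no cell reused.
Route from d1: 3× down (reaching d4), left to c4, up to c3, 2× left (reaching a3), 2× up (reaching a1), 2× right (reaching c1) — 11 moves in all.
Check: order respected (1 at step 4, 2 at step 8, 3 at step 9).

d1 -> d2 -> d3 -> d4 -> c4 -> c3 -> b3 -> a3 -> a2 -> a1 -> b1 -> c1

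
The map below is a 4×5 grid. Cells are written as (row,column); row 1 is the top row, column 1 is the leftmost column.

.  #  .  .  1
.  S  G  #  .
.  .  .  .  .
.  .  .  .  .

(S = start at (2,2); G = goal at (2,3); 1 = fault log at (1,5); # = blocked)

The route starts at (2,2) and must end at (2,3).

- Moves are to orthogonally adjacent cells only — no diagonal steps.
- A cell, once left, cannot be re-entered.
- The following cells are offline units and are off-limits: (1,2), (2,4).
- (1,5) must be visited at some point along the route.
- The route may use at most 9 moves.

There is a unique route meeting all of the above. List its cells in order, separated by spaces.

(2,2) (3,2) (3,3) (3,4) (3,5) (2,5) (1,5) (1,4) (1,3) (2,3)

Any route must reach (1,5) and still end at (2,3) within 9 moves, so the order of the required stops is forced.
Route from (2,2): down 1 to (3,2), right 3 to (3,5), up 2 to (1,5), left 2 to (1,3), down 1 to (2,3) — 9 moves in all.
Check: all required cells visited; 9 ≤ 9 moves.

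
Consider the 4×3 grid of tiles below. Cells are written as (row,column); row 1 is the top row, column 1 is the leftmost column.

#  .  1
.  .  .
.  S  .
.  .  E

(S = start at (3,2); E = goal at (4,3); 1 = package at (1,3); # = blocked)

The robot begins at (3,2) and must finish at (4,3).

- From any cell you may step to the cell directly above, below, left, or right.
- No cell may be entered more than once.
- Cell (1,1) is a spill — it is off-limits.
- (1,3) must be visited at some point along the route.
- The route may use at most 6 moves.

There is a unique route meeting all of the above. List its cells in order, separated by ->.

The 6-move cap with required stops at (1,3) leaves no slack for detours.
Route from (3,2): up 2 to (1,2), right 1 to (1,3), down 3 to (4,3) — 6 moves in all.
Check: all required cells visited; 6 ≤ 6 moves.

(3,2) -> (2,2) -> (1,2) -> (1,3) -> (2,3) -> (3,3) -> (4,3)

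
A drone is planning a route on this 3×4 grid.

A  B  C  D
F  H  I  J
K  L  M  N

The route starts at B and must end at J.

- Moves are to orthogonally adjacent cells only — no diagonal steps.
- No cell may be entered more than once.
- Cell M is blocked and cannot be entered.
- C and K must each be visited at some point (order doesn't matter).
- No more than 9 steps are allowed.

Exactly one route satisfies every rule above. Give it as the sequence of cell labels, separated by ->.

B -> A -> F -> K -> L -> H -> I -> C -> D -> J

The 9-move cap with required stops at C, K leaves no slack for detours.
Route from B: left 1 to A, down 2 to K, right 1 to L, up 1 to H, right 1 to I, up 1 to C, right 1 to D, down 1 to J — 9 moves in all.
Check: all required cells visited; 9 ≤ 9 moves.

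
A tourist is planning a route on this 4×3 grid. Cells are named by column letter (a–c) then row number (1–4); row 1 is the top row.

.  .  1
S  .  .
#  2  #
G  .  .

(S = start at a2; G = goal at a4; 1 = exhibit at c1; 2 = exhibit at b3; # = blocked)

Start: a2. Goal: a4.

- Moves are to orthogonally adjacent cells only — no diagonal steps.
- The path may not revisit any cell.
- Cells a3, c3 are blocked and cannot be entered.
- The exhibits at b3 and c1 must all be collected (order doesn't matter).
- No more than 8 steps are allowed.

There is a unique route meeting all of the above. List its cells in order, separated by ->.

Any route must reach b3 and c1 and still end at a4 within 8 moves, so the order of the required stops is forced.
Route from a2: up 1 to a1, right 2 to c1, down 1 to c2, left 1 to b2, down 2 to b4, left 1 to a4 — 8 moves in all.
Check: all required cells visited; 8 ≤ 8 moves.

a2 -> a1 -> b1 -> c1 -> c2 -> b2 -> b3 -> b4 -> a4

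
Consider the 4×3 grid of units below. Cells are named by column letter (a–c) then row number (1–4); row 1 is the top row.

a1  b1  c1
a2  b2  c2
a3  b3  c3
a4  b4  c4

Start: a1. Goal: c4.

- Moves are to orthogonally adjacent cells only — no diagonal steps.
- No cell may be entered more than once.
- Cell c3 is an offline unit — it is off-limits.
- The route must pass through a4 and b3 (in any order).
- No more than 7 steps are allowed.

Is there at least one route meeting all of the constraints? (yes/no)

yes

One route that works: a1 → a2 → b2 → b3 → a3 → a4 → b4 → c4.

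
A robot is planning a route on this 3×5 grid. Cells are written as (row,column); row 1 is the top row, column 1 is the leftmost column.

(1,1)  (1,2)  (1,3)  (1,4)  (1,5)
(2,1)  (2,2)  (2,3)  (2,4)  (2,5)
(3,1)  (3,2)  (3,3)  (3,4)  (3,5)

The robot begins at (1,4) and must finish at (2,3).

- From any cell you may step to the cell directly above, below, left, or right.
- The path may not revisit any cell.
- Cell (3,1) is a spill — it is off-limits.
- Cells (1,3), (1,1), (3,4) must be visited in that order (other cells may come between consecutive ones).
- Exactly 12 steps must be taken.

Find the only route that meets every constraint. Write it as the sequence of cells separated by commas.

(1,4), (1,3), (1,2), (1,1), (2,1), (2,2), (3,2), (3,3), (3,4), (3,5), (2,5), (2,4), (2,3)

The waypoints must appear in the order (1,3), (1,1), (3,4), with no cell reused.
Route from (1,4): left 3 to (1,1), down 1 to (2,1), right 1 to (2,2), down 1 to (3,2), right 3 to (3,5), up 1 to (2,5), left 2 to (2,3) — 12 moves in all.
Check: order respected ((1,3) at step 1, (1,1) at step 3, (3,4) at step 8); 12 moves as required.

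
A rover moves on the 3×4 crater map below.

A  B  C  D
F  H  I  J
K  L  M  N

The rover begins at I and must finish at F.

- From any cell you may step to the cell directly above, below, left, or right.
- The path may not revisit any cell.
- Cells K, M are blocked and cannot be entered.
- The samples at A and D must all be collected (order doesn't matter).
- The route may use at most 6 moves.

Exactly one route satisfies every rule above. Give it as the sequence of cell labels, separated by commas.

The budget equals the shortest possible length, so every move has to be on a shortest route through the required cells.
Route from I: right 1 to J, up 1 to D, left 3 to A, down 1 to F — 6 moves in all.
Check: all required cells visited; 6 ≤ 6 moves.

I, J, D, C, B, A, F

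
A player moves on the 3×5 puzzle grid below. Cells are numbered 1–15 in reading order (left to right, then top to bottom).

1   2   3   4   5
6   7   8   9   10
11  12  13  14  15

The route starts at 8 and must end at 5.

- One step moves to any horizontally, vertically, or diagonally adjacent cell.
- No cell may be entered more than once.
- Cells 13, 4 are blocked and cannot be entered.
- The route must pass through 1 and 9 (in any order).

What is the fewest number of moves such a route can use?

Any route passes through 1 and 9 in some order between 8 and 5. Summing Chebyshev distances along each leg and taking the cheapest ordering (8 → 1 → 9 → 5) gives a lower bound of 2 + 3 + 1 = 6 moves.
A route of 6 moves achieves this: 8 → 2 → 1 → 7 → 3 → 9 → 5.
Since 6 matches the lower bound, it is optimal.

6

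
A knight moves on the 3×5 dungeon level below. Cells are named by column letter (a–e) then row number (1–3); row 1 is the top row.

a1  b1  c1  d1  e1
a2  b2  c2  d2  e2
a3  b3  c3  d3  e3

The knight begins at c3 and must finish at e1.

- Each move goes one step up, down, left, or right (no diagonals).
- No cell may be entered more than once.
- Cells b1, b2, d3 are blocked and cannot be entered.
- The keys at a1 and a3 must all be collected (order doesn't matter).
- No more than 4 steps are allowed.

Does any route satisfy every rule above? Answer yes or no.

a1 must be visited but has only one open neighbour (a2), and it is neither the start nor the goal — the route would have to enter and leave through a2, re-entering it.

no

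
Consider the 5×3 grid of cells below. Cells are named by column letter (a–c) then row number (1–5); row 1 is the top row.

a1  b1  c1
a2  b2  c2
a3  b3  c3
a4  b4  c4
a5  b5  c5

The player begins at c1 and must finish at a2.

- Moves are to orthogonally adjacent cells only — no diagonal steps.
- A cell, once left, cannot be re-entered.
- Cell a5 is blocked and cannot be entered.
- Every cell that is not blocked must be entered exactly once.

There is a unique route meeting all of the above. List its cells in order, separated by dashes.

Need to visit all 14 open cells exactly once, starting at c1 and ending at a2.
Cell a4 has only two open neighbours (a3 and b4), so the path must pass straight through it: one of those is the cell it's entered from and the other is where it exits.
Route from c1: down 4 to c5, left 1 to b5, up 1 to b4, left 1 to a4, up 1 to a3, right 1 to b3, up 2 to b1, left 1 to a1, down 1 to a2 — 13 moves in all.
Check: all 14 open cells covered.

c1 - c2 - c3 - c4 - c5 - b5 - b4 - a4 - a3 - b3 - b2 - b1 - a1 - a2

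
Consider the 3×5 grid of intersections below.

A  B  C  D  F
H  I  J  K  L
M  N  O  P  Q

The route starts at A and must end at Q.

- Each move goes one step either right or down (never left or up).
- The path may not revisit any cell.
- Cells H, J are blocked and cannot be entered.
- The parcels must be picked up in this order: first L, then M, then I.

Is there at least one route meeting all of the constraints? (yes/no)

M lies to the left of L, so going from L to M would need a leftward move — but moves only go right/down, so L cannot be visited before M.

no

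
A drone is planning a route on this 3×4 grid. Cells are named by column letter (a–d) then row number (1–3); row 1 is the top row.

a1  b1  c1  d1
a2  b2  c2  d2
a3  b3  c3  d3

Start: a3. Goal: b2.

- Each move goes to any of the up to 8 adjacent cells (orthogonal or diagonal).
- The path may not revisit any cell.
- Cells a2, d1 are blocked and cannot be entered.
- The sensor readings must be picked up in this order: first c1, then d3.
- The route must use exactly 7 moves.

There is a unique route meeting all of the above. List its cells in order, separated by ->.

The waypoints must appear in the order c1, d3, with no cell reused.
Route from a3: right 1 to b3, up-right 1 to c2, up 1 to c1, down-right 1 to d2, down 1 to d3, left 1 to c3, up-left 1 to b2 — 7 moves in all.
Check: order respected (c1 at step 3, d3 at step 5); 7 moves as required.

a3 -> b3 -> c2 -> c1 -> d2 -> d3 -> c3 -> b2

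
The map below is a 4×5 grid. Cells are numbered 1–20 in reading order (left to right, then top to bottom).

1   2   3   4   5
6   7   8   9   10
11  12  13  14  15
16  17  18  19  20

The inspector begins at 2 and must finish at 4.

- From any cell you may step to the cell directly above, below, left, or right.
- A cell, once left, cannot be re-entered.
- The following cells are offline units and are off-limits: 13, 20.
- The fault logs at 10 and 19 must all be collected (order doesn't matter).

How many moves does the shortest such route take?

Any route passes through 10 and 19 in some order between 2 and 4. Summing Manhattan distances along each leg and taking the cheapest ordering (2 → 19 → 10 → 4) gives a lower bound of 5 + 3 + 2 = 10 moves.
A route of 10 moves achieves this: 2 → 7 → 12 → 17 → 18 → 19 → 14 → 9 → 10 → 5 → 4.
Since 10 matches the lower bound, it is optimal.

10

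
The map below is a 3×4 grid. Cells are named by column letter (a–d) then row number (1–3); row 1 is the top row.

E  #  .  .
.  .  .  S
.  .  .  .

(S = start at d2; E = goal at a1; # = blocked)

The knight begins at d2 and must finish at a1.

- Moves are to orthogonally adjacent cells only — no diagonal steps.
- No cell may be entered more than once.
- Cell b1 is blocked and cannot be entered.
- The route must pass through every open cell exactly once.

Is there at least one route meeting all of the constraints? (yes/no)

no

Exhausting the options from d2, every branch either dead-ends against blocked cells, would have to re-enter a cell already used, or reaches the goal with a constraint still unmet.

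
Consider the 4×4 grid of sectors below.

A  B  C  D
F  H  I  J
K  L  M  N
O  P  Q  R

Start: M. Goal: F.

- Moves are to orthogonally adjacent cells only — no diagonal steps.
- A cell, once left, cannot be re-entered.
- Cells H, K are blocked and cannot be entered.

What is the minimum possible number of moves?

5

The Manhattan distance from M to F is |3−2| + |3−1| = 3, so at least 3 moves are needed.
That bound ignores the blocked cells. Measuring each leg by the fewest moves that actually steer around them (M→F: 5) raises the lower bound to 5.
A route of 5 moves exists: M → I → C → B → A → F.
Since 5 matches that lower bound, it is optimal.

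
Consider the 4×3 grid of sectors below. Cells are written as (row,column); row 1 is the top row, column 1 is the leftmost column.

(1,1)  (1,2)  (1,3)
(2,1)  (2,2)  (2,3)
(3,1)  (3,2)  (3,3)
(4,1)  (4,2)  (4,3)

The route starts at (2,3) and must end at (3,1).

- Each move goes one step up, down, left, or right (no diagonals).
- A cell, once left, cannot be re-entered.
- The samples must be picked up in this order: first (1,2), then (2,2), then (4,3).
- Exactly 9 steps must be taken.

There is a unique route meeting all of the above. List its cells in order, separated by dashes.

The waypoints must appear in the order (1,2), (2,2), (4,3), with no cell reused.
Route from (2,3): up to (1,3), left to (1,2), 2× down (reaching (3,2)), right to (3,3), down to (4,3), 2× left (reaching (4,1)), up to (3,1) — 9 moves in all.
Check: order respected ((1,2) at step 2, (2,2) at step 3, (4,3) at step 6); 9 moves as required.

(2,3) - (1,3) - (1,2) - (2,2) - (3,2) - (3,3) - (4,3) - (4,2) - (4,1) - (3,1)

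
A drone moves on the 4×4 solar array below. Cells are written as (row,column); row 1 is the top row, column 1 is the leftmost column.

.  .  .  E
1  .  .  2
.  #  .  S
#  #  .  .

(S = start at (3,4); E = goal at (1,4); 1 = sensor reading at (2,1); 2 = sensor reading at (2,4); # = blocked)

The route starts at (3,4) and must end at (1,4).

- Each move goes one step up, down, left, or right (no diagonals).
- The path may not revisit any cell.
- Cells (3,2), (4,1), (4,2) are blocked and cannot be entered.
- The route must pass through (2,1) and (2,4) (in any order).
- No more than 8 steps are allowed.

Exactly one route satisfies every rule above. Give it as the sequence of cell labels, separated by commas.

Any route must reach (2,1) and (2,4) and still end at (1,4) within 8 moves, so the order of the required stops is forced.
Route from (3,4): up 1 to (2,4), left 3 to (2,1), up 1 to (1,1), right 3 to (1,4) — 8 moves in all.
Check: all required cells visited; 8 ≤ 8 moves.

(3,4), (2,4), (2,3), (2,2), (2,1), (1,1), (1,2), (1,3), (1,4)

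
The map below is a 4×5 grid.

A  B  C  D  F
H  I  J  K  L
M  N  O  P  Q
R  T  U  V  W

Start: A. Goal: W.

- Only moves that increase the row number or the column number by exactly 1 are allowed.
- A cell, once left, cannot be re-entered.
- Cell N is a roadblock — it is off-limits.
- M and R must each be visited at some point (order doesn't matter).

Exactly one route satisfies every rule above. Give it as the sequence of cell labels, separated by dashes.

A - H - M - R - T - U - V - W

Moves only go right or down, so the column and row indices never decrease.
Route from A: down 3 to R, right 4 to W — 7 moves in all.
Check: all required cells visited.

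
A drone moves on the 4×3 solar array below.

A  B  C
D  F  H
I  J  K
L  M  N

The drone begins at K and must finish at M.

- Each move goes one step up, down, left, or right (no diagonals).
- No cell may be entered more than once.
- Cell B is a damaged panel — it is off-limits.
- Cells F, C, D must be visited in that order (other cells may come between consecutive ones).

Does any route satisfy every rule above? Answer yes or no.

C must be visited but has only one open neighbour (H), and it is neither the start nor the goal — the route would have to enter and leave through H, re-entering it.

no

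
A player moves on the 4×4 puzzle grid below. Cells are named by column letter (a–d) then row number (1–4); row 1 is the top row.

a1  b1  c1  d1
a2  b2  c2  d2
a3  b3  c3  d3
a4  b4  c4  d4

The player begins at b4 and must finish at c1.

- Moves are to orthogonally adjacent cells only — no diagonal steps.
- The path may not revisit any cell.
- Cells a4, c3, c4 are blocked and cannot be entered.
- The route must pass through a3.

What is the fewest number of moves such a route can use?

6

Any route passes through a3 somewhere between b4 and c1. Summing Manhattan distances along the two legs (b4 → a3 → c1) gives a lower bound of 2 + 4 = 6 moves.
A route of 6 moves achieves this: b4 → b3 → a3 → a2 → a1 → b1 → c1.
Since 6 matches the lower bound, it is optimal.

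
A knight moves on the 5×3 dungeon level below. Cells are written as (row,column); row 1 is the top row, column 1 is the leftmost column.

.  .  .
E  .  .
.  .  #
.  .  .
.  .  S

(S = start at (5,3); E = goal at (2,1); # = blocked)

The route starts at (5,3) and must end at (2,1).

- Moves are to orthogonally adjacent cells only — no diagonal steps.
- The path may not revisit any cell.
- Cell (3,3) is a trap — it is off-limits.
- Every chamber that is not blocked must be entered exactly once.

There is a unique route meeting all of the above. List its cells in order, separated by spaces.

Need to visit all 14 open cells exactly once, starting at (5,3) and ending at (2,1).
Cell (2,3) has only two open neighbours ((1,3) and (2,2)), so the path must pass straight through it: one of those is the cell it's entered from and the other is where it exits.
Route from (5,3): up to (4,3), left to (4,2), down to (5,2), left to (5,1), 2× up (reaching (3,1)), right to (3,2), up to (2,2), right to (2,3), up to (1,3), 2× left (reaching (1,1)), down to (2,1) — 13 moves in all.
Check: all 14 open cells covered.

(5,3) (4,3) (4,2) (5,2) (5,1) (4,1) (3,1) (3,2) (2,2) (2,3) (1,3) (1,2) (1,1) (2,1)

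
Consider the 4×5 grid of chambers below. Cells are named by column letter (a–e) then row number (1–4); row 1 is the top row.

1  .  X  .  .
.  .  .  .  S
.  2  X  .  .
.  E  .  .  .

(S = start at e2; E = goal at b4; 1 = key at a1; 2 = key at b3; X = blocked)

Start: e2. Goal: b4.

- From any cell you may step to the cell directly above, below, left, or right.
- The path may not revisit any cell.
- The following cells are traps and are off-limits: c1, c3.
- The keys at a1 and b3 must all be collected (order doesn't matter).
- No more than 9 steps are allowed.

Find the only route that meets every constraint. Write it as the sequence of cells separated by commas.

e2, d2, c2, b2, b1, a1, a2, a3, b3, b4

The 9-move cap with required stops at a1, b3 leaves no slack for detours.
Route from e2: left 3 to b2, up 1 to b1, left 1 to a1, down 2 to a3, right 1 to b3, down 1 to b4 — 9 moves in all.
Check: all required cells visited; 9 ≤ 9 moves.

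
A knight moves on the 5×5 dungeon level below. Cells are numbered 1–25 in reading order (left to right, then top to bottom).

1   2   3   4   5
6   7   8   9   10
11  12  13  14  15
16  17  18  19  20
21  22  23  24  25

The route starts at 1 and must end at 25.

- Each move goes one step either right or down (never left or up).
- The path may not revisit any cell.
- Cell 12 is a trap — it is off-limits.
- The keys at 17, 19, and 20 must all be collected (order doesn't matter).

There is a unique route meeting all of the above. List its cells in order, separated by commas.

1, 6, 11, 16, 17, 18, 19, 20, 25

Moves only go right or down, so the column and row indices never decrease.
Route from 1: 3× down (reaching 16), 4× right (reaching 20), down to 25 — 8 moves in all.
Check: all required cells visited.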